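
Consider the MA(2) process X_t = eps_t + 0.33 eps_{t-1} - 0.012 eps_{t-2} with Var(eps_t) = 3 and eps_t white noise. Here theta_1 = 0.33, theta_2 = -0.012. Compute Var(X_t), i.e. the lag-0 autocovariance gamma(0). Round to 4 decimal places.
\gamma(0) = 3.3271

For an MA(q) process X_t = eps_t + sum_i theta_i eps_{t-i} with
Var(eps_t) = sigma^2, the variance is
  gamma(0) = sigma^2 * (1 + sum_i theta_i^2).
  sum_i theta_i^2 = (0.33)^2 + (-0.012)^2 = 0.1089 + 0.000144 = 0.109044.
  gamma(0) = 3 * (1 + 0.109044) = 3 * 1.109044 = 3.327132, which rounds to 3.3271.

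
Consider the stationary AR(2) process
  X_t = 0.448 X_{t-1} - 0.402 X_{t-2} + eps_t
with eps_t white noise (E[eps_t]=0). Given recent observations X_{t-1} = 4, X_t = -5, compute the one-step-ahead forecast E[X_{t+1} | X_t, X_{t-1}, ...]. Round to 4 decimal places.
E[X_{t+1} \mid \mathcal F_t] = -3.8480

For an AR(p) model X_t = c + sum_i phi_i X_{t-i} + eps_t, the
one-step-ahead conditional mean is
  E[X_{t+1} | X_t, ...] = c + sum_i phi_i X_{t+1-i}.
Substitute known values:
  E[X_{t+1} | ...] = (0.448) * (-5) + (-0.402) * (4)
                   = -3.8480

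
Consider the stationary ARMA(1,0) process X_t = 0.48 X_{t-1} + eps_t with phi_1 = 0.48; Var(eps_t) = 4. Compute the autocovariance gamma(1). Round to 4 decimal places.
\gamma(1) = 2.4948

Multiply the model equation by X_{t-k} and take expectations. With theta_0 = psi_0 = 1 and psi_j the MA(infinity) weights, this gives
  gamma(k) - sum_i phi_i gamma(k-i) = c_k,
  c_k = sigma^2 * sum_{j=k..q} theta_j psi_{j-k}   (c_k = 0 for k > q),
using gamma(-m) = gamma(m).
Pure AR (q = 0): c_0 = sigma^2 = 4, c_k = 0 for k >= 1.
Equations for k = 0 and k = 1 (AR order 1):
  gamma(0) = phi_1 gamma(1) + c_0
  gamma(1) = phi_1 gamma(0) + c_1
Substituting the second into the first: gamma(0) (1 - phi_1^2) = c_0 + phi_1 c_1, so
  gamma(0) = c_0 / (1 - phi_1^2) = 4 / (1 - (0.48)^2) = 4 / 0.7696 = 5.197505.
  gamma(1) = phi_1 gamma(0) = (0.48)(5.197505) = 2.494802.
Therefore gamma(1) = 2.4948 (to 4 decimal places).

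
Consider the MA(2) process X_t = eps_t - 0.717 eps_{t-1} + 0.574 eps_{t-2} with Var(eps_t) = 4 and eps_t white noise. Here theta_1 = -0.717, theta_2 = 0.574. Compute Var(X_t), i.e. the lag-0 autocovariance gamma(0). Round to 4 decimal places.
\gamma(0) = 7.3743

For an MA(q) process X_t = eps_t + sum_i theta_i eps_{t-i} with
Var(eps_t) = sigma^2, the variance is
  gamma(0) = sigma^2 * (1 + sum_i theta_i^2).
  sum_i theta_i^2 = (-0.717)^2 + (0.574)^2 = 0.514089 + 0.329476 = 0.843565.
  gamma(0) = 4 * (1 + 0.843565) = 4 * 1.843565 = 7.37426, which rounds to 7.3743.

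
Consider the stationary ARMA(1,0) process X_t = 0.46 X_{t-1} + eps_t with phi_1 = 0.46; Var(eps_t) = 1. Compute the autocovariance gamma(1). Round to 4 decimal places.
\gamma(1) = 0.5835

Multiply the model equation by X_{t-k} and take expectations. With theta_0 = psi_0 = 1 and psi_j the MA(infinity) weights, this gives
  gamma(k) - sum_i phi_i gamma(k-i) = c_k,
  c_k = sigma^2 * sum_{j=k..q} theta_j psi_{j-k}   (c_k = 0 for k > q),
using gamma(-m) = gamma(m).
Pure AR (q = 0): c_0 = sigma^2 = 1, c_k = 0 for k >= 1.
Equations for k = 0 and k = 1 (AR order 1):
  gamma(0) = phi_1 gamma(1) + c_0
  gamma(1) = phi_1 gamma(0) + c_1
Substituting the second into the first: gamma(0) (1 - phi_1^2) = c_0 + phi_1 c_1, so
  gamma(0) = c_0 / (1 - phi_1^2) = 1 / (1 - (0.46)^2) = 1 / 0.7884 = 1.268392.
  gamma(1) = phi_1 gamma(0) = (0.46)(1.268392) = 0.58346.
Therefore gamma(1) = 0.5835 (to 4 decimal places).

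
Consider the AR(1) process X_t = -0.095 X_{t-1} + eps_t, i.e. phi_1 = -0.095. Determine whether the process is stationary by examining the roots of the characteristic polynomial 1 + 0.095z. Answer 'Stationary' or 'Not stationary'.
\text{Stationary}

The AR(p) characteristic polynomial is P(z) = 1 + 0.095z.
Stationarity requires all roots to lie outside the unit circle, i.e. |z| > 1 for every root.
This is linear in z: 1 + (0.095) z = 0  =>  z = -1/(0.095) = -10.526316,  |z| = 10.526316.
Moduli of all roots: 10.5263.
All moduli strictly greater than 1? Yes.
Verdict: Stationary.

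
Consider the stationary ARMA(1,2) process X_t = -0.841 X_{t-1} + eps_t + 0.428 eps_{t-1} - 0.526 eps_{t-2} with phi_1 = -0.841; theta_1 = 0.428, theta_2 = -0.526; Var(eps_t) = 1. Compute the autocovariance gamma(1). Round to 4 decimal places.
\gamma(1) = -0.4309

Multiply the model equation by X_{t-k} and take expectations. With theta_0 = psi_0 = 1 and psi_j the MA(infinity) weights, this gives
  gamma(k) - sum_i phi_i gamma(k-i) = c_k,
  c_k = sigma^2 * sum_{j=k..q} theta_j psi_{j-k}   (c_k = 0 for k > q),
using gamma(-m) = gamma(m).
psi-weights needed (psi_j = theta_j + sum_i phi_i psi_{j-i}):
  psi_1 = theta_1 + phi_1 = 0.428 + (-0.841) = -0.413
  psi_2 = theta_2 + phi_1 psi_1 = -0.526 + (-0.841)(-0.413) = -0.178667
Right-hand sides:
  c_0 = sigma^2 (1 + theta_1 psi_1 + theta_2 psi_2) = 1 * (1 + (0.428)(-0.413) + (-0.526)(-0.178667)) = 1 * 0.917215 = 0.917215
  c_1 = sigma^2 (theta_1 + theta_2 psi_1) = 1 * (0.428 + (-0.526)(-0.413)) = 0.645238
  c_2 = sigma^2 theta_2 = 1 * (-0.526) = -0.526
Equations for k = 0 and k = 1 (AR order 1):
  gamma(0) = phi_1 gamma(1) + c_0
  gamma(1) = phi_1 gamma(0) + c_1
Substituting the second into the first: gamma(0) (1 - phi_1^2) = c_0 + phi_1 c_1, so
  gamma(0) = (c_0 + phi_1 c_1) / (1 - phi_1^2) = (0.917215 + (-0.841)(0.645238)) / (1 - (-0.841)^2) = 0.37457 / 0.292719 = 1.279622.
  gamma(1) = phi_1 gamma(0) + c_1 = (-0.841)(1.279622) + (0.645238) = -0.430924.
Therefore gamma(1) = -0.4309 (to 4 decimal places).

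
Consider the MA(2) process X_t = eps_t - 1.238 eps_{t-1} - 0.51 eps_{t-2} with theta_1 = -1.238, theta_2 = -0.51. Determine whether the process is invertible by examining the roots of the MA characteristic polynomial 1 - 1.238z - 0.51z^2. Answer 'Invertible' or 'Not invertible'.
\text{Not invertible}

The MA(q) characteristic polynomial is P(z) = 1 - 1.238z - 0.51z^2.
Invertibility requires all roots to lie outside the unit circle, i.e. |z| > 1 for every root.
Set 1 + (-1.238) z + (-0.51) z^2 = 0, i.e. a z^2 + b z + c = 0 with a = -0.51, b = -1.238, c = 1.
Discriminant D = b^2 - 4ac = (-1.238)^2 - 4*(-0.51)*1 = 1.532644 - (-2.04) = 3.572644.
D >= 0, so the roots are real: z = (-b +/- sqrt(D)) / (2a) = (1.238 +/- 1.890144) / (-1.02).
  z_1 = (1.238 + 1.890144) / (-1.02) = -3.0668,   |z_1| = 3.0668.
  z_2 = (1.238 - 1.890144) / (-1.02) = 0.6394,   |z_2| = 0.6394.
Moduli of all roots: 3.0668, 0.6394.
All moduli strictly greater than 1? No.
Verdict: Not invertible.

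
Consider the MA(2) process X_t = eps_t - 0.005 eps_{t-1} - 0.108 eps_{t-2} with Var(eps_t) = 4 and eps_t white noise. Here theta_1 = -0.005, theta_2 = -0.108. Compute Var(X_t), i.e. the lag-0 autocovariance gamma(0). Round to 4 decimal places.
\gamma(0) = 4.0468

For an MA(q) process X_t = eps_t + sum_i theta_i eps_{t-i} with
Var(eps_t) = sigma^2, the variance is
  gamma(0) = sigma^2 * (1 + sum_i theta_i^2).
  sum_i theta_i^2 = (-0.005)^2 + (-0.108)^2 = 0.000025 + 0.011664 = 0.011689.
  gamma(0) = 4 * (1 + 0.011689) = 4 * 1.011689 = 4.046756, which rounds to 4.0468.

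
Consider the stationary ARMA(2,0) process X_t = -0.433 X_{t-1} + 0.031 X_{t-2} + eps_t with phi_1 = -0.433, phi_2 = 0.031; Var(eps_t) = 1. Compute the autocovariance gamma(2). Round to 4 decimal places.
\gamma(2) = 0.2808

Multiply the model equation by X_{t-k} and take expectations. With theta_0 = psi_0 = 1 and psi_j the MA(infinity) weights, this gives
  gamma(k) - sum_i phi_i gamma(k-i) = c_k,
  c_k = sigma^2 * sum_{j=k..q} theta_j psi_{j-k}   (c_k = 0 for k > q),
using gamma(-m) = gamma(m).
Pure AR (q = 0): c_0 = sigma^2 = 1, c_k = 0 for k >= 1.
Equations for k = 0, 1, 2 (AR order 2, c_2 = 0):
  (E0) gamma(0) = phi_1 gamma(1) + phi_2 gamma(2) + c_0
  (E1) gamma(1) = phi_1 gamma(0) + phi_2 gamma(1) + c_1
  (E2) gamma(2) = phi_1 gamma(1) + phi_2 gamma(0)
From (E1): gamma(1) = A gamma(0) + B with
  A = phi_1 / (1 - phi_2) = -0.433 / 0.969 = -0.446852,   B = c_1 / (1 - phi_2) = 0 / 0.969 = 0.
Insert (E2) into (E0): gamma(0) (1 - phi_2^2) = phi_1 (1 + phi_2) gamma(1) + c_0.
  phi_1 (1 + phi_2) = (-0.433)(1.031) = -0.446423,   1 - phi_2^2 = 0.999039.
Replace gamma(1) by A gamma(0) + B and collect gamma(0):
  gamma(0) [0.999039 - (-0.446423)(-0.446852)] = c_0 = 1
  gamma(0) * 0.799554 = 1
  gamma(0) = 1 / 0.799554 = 1.250698.
  gamma(1) = A gamma(0) = (-0.446852)(1.250698) = -0.558877.
  gamma(2) = phi_1 gamma(1) + phi_2 gamma(0) = (-0.433)(-0.558877) + (0.031)(1.250698) = 0.280765.
Therefore gamma(2) = 0.2808 (to 4 decimal places).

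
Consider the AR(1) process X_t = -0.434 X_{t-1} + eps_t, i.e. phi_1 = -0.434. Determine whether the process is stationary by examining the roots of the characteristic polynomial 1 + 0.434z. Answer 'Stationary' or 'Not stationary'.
\text{Stationary}

The AR(p) characteristic polynomial is P(z) = 1 + 0.434z.
Stationarity requires all roots to lie outside the unit circle, i.e. |z| > 1 for every root.
This is linear in z: 1 + (0.434) z = 0  =>  z = -1/(0.434) = -2.304147,  |z| = 2.304147.
Moduli of all roots: 2.3041.
All moduli strictly greater than 1? Yes.
Verdict: Stationary.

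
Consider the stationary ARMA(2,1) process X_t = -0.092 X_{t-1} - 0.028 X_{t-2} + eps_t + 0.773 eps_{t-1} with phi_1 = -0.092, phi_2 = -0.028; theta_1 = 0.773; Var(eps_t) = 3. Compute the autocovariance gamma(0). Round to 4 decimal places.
\gamma(0) = 4.4163

Multiply the model equation by X_{t-k} and take expectations. With theta_0 = psi_0 = 1 and psi_j the MA(infinity) weights, this gives
  gamma(k) - sum_i phi_i gamma(k-i) = c_k,
  c_k = sigma^2 * sum_{j=k..q} theta_j psi_{j-k}   (c_k = 0 for k > q),
using gamma(-m) = gamma(m).
psi-weights needed (psi_j = theta_j + sum_i phi_i psi_{j-i}):
  psi_1 = theta_1 + phi_1 = 0.773 + (-0.092) = 0.681
Right-hand sides:
  c_0 = sigma^2 (1 + theta_1 psi_1) = 3 * (1 + (0.773)(0.681)) = 3 * 1.526413 = 4.579239
  c_1 = sigma^2 theta_1 = 3 * (0.773) = 2.319
  c_2 = 0
Equations for k = 0, 1, 2 (AR order 2, c_2 = 0):
  (E0) gamma(0) = phi_1 gamma(1) + phi_2 gamma(2) + c_0
  (E1) gamma(1) = phi_1 gamma(0) + phi_2 gamma(1) + c_1
  (E2) gamma(2) = phi_1 gamma(1) + phi_2 gamma(0)
From (E1): gamma(1) = A gamma(0) + B with
  A = phi_1 / (1 - phi_2) = -0.092 / 1.028 = -0.089494,   B = c_1 / (1 - phi_2) = 2.319 / 1.028 = 2.255837.
Insert (E2) into (E0): gamma(0) (1 - phi_2^2) = phi_1 (1 + phi_2) gamma(1) + c_0.
  phi_1 (1 + phi_2) = (-0.092)(0.972) = -0.089424,   1 - phi_2^2 = 0.999216.
Replace gamma(1) by A gamma(0) + B and collect gamma(0):
  gamma(0) [0.999216 - (-0.089424)(-0.089494)] = (-0.089424)(2.255837) + 4.579239
  gamma(0) * 0.991213 = 4.377513
  gamma(0) = 4.377513 / 0.991213 = 4.416319.
Therefore gamma(0) = 4.4163 (to 4 decimal places).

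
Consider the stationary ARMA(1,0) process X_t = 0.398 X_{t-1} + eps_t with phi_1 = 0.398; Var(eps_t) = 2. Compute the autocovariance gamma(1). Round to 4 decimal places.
\gamma(1) = 0.9458

Multiply the model equation by X_{t-k} and take expectations. With theta_0 = psi_0 = 1 and psi_j the MA(infinity) weights, this gives
  gamma(k) - sum_i phi_i gamma(k-i) = c_k,
  c_k = sigma^2 * sum_{j=k..q} theta_j psi_{j-k}   (c_k = 0 for k > q),
using gamma(-m) = gamma(m).
Pure AR (q = 0): c_0 = sigma^2 = 2, c_k = 0 for k >= 1.
Equations for k = 0 and k = 1 (AR order 1):
  gamma(0) = phi_1 gamma(1) + c_0
  gamma(1) = phi_1 gamma(0) + c_1
Substituting the second into the first: gamma(0) (1 - phi_1^2) = c_0 + phi_1 c_1, so
  gamma(0) = c_0 / (1 - phi_1^2) = 2 / (1 - (0.398)^2) = 2 / 0.841596 = 2.376437.
  gamma(1) = phi_1 gamma(0) = (0.398)(2.376437) = 0.945822.
Therefore gamma(1) = 0.9458 (to 4 decimal places).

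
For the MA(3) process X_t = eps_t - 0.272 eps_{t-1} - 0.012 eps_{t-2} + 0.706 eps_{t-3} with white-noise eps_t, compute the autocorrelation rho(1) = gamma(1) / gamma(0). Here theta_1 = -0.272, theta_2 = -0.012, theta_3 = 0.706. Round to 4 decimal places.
\rho(1) = -0.1763

For an MA(q) process with theta_0 = 1, the autocovariance is
  gamma(k) = sigma^2 * sum_{i=0..q-k} theta_i * theta_{i+k},
and rho(k) = gamma(k) / gamma(0). Sigma^2 cancels.
  numerator   = (1)*(-0.272) + (-0.272)*(-0.012) + (-0.012)*(0.706) = -0.277208.
  denominator = (1)^2 + (-0.272)^2 + (-0.012)^2 + (0.706)^2 = 1.572564.
  rho(1) = -0.277208 / 1.572564 = -0.1763.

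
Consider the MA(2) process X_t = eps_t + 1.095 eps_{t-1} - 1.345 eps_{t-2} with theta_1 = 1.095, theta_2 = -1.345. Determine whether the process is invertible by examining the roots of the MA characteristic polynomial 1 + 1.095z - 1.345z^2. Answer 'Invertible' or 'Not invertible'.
\text{Not invertible}

The MA(q) characteristic polynomial is P(z) = 1 + 1.095z - 1.345z^2.
Invertibility requires all roots to lie outside the unit circle, i.e. |z| > 1 for every root.
Set 1 + (1.095) z + (-1.345) z^2 = 0, i.e. a z^2 + b z + c = 0 with a = -1.345, b = 1.095, c = 1.
Discriminant D = b^2 - 4ac = (1.095)^2 - 4*(-1.345)*1 = 1.199025 - (-5.38) = 6.579025.
D >= 0, so the roots are real: z = (-b +/- sqrt(D)) / (2a) = (-1.095 +/- 2.564961) / (-2.69).
  z_1 = (-1.095 + 2.564961) / (-2.69) = -0.5465,   |z_1| = 0.5465.
  z_2 = (-1.095 - 2.564961) / (-2.69) = 1.3606,   |z_2| = 1.3606.
Moduli of all roots: 0.5465, 1.3606.
All moduli strictly greater than 1? No.
Verdict: Not invertible.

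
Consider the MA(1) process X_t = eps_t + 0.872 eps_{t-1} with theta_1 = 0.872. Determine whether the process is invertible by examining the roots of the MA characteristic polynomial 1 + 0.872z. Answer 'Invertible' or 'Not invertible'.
\text{Invertible}

The MA(q) characteristic polynomial is P(z) = 1 + 0.872z.
Invertibility requires all roots to lie outside the unit circle, i.e. |z| > 1 for every root.
This is linear in z: 1 + (0.872) z = 0  =>  z = -1/(0.872) = -1.146789,  |z| = 1.146789.
Moduli of all roots: 1.1468.
All moduli strictly greater than 1? Yes.
Verdict: Invertible.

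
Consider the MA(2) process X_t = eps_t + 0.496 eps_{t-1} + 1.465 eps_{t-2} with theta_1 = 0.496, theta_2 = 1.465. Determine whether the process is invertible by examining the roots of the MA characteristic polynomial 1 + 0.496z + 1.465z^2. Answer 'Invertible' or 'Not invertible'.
\text{Not invertible}

The MA(q) characteristic polynomial is P(z) = 1 + 0.496z + 1.465z^2.
Invertibility requires all roots to lie outside the unit circle, i.e. |z| > 1 for every root.
Set 1 + (0.496) z + (1.465) z^2 = 0, i.e. a z^2 + b z + c = 0 with a = 1.465, b = 0.496, c = 1.
Discriminant D = b^2 - 4ac = (0.496)^2 - 4*(1.465)*1 = 0.246016 - (5.86) = -5.613984.
D < 0, so the roots are the complex-conjugate pair z = (-b +/- i sqrt(-D)) / (2a) = -0.1693 +/- 0.8087i.
For a conjugate pair |z|^2 = z * conj(z) = (product of roots) = c/a = 1/(1.465) = 0.682594, so |z| = sqrt(0.682594) = 0.8262 for both roots.
Moduli of all roots: 0.8262, 0.8262.
All moduli strictly greater than 1? No.
Verdict: Not invertible.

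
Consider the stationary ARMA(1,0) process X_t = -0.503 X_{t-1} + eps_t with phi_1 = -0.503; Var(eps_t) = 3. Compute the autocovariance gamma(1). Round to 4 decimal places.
\gamma(1) = -2.0201

Multiply the model equation by X_{t-k} and take expectations. With theta_0 = psi_0 = 1 and psi_j the MA(infinity) weights, this gives
  gamma(k) - sum_i phi_i gamma(k-i) = c_k,
  c_k = sigma^2 * sum_{j=k..q} theta_j psi_{j-k}   (c_k = 0 for k > q),
using gamma(-m) = gamma(m).
Pure AR (q = 0): c_0 = sigma^2 = 3, c_k = 0 for k >= 1.
Equations for k = 0 and k = 1 (AR order 1):
  gamma(0) = phi_1 gamma(1) + c_0
  gamma(1) = phi_1 gamma(0) + c_1
Substituting the second into the first: gamma(0) (1 - phi_1^2) = c_0 + phi_1 c_1, so
  gamma(0) = c_0 / (1 - phi_1^2) = 3 / (1 - (-0.503)^2) = 3 / 0.746991 = 4.016113.
  gamma(1) = phi_1 gamma(0) = (-0.503)(4.016113) = -2.020105.
Therefore gamma(1) = -2.0201 (to 4 decimal places).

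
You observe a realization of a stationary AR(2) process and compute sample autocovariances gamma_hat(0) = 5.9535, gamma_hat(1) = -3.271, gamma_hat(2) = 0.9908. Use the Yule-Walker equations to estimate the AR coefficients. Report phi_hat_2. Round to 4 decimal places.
\hat\phi_{2} = -0.1940

The Yule-Walker equations for an AR(p) process read, in matrix form,
  Gamma_p phi = r_p,   with   (Gamma_p)_{ij} = gamma(|i - j|),
                       (r_p)_i = gamma(i),   i,j = 1..p.
Substitute the sample gammas (Toeplitz matrix and right-hand side of size 2):
  Gamma_p = [[5.9535, -3.271], [-3.271, 5.9535]]
  r_p     = [-3.271, 0.9908]
Written out:
  5.9535 phi_1 - 3.271 phi_2 = -3.271
  -3.271 phi_1 + 5.9535 phi_2 = 0.9908
Solve by Cramer's rule:
  det = gamma(0)^2 - gamma(1)^2 = (5.9535)^2 - (-3.271)^2 = 35.44416225 - 10.699441 = 24.74472125
  phi_hat_1 = [gamma(1) gamma(0) - gamma(1) gamma(2)] / det = [(-3.271)(5.9535) - (-3.271)(0.9908)] / 24.74472125 = -16.2329917 / 24.74472125 = -0.656
  phi_hat_2 = [gamma(0) gamma(2) - gamma(1)^2] / det = [(5.9535)(0.9908) - (-3.271)^2] / 24.74472125 = -4.8007132 / 24.74472125 = -0.194
So phi_hat = [-0.6560, -0.1940].
Therefore phi_hat_2 = -0.1940.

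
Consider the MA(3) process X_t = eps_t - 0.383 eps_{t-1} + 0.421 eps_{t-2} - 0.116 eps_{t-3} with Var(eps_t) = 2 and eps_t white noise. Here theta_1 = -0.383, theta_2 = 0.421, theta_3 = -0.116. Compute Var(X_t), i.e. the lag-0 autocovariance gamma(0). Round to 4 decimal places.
\gamma(0) = 2.6748

For an MA(q) process X_t = eps_t + sum_i theta_i eps_{t-i} with
Var(eps_t) = sigma^2, the variance is
  gamma(0) = sigma^2 * (1 + sum_i theta_i^2).
  sum_i theta_i^2 = (-0.383)^2 + (0.421)^2 + (-0.116)^2 = 0.146689 + 0.177241 + 0.013456 = 0.337386.
  gamma(0) = 2 * (1 + 0.337386) = 2 * 1.337386 = 2.674772, which rounds to 2.6748.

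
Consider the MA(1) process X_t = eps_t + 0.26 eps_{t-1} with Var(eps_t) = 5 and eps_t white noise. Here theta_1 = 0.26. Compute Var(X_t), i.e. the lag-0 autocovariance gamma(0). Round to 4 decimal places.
\gamma(0) = 5.3380

For an MA(q) process X_t = eps_t + sum_i theta_i eps_{t-i} with
Var(eps_t) = sigma^2, the variance is
  gamma(0) = sigma^2 * (1 + sum_i theta_i^2).
  sum_i theta_i^2 = (0.26)^2 = 0.0676.
  gamma(0) = 5 * (1 + 0.0676) = 5 * 1.0676 = 5.338, which rounds to 5.3380.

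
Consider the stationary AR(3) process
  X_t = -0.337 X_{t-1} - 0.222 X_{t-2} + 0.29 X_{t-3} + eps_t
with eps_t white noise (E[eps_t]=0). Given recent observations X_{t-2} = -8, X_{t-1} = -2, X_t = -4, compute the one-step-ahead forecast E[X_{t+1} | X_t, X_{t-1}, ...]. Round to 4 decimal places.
E[X_{t+1} \mid \mathcal F_t] = -0.5280

For an AR(p) model X_t = c + sum_i phi_i X_{t-i} + eps_t, the
one-step-ahead conditional mean is
  E[X_{t+1} | X_t, ...] = c + sum_i phi_i X_{t+1-i}.
Substitute known values:
  E[X_{t+1} | ...] = (-0.337) * (-4) + (-0.222) * (-2) + (0.29) * (-8)
                   = -0.5280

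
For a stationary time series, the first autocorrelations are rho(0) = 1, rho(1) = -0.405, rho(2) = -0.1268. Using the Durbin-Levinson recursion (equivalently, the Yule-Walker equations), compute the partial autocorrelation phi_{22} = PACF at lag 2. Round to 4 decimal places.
\phi_{22} = -0.3479

The PACF at lag k is phi_{kk}, the last component of the solution
to the Yule-Walker system G_k phi = r_k where
  (G_k)_{ij} = rho(|i - j|), (r_k)_i = rho(i), i,j = 1..k.
Equivalently, Durbin-Levinson gives phi_{kk} iteratively:
  phi_{11} = rho(1)
  phi_{kk} = [rho(k) - sum_{j=1..k-1} phi_{k-1,j} rho(k-j)]
            / [1 - sum_{j=1..k-1} phi_{k-1,j} rho(j)],
  phi_{k,j} = phi_{k-1,j} - phi_{kk} phi_{k-1,k-j},  j = 1..k-1.
Step k = 1:
  phi_11 = rho(1) = -0.405.
Step k = 2:
  phi_22 = [rho(2) - phi_11 rho(1)] / [1 - phi_11 rho(1)] = [-0.1268 - (-0.405)(-0.405)] / [1 - (-0.405)(-0.405)]
         = -0.290825 / 0.835975 = -0.3479.
Therefore phi_{22} = -0.3479.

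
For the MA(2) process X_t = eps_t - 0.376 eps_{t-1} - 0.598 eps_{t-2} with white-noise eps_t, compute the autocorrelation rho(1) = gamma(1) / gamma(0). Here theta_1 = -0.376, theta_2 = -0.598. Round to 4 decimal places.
\rho(1) = -0.1008

For an MA(q) process with theta_0 = 1, the autocovariance is
  gamma(k) = sigma^2 * sum_{i=0..q-k} theta_i * theta_{i+k},
and rho(k) = gamma(k) / gamma(0). Sigma^2 cancels.
  numerator   = (1)*(-0.376) + (-0.376)*(-0.598) = -0.151152.
  denominator = (1)^2 + (-0.376)^2 + (-0.598)^2 = 1.49898.
  rho(1) = -0.151152 / 1.49898 = -0.1008.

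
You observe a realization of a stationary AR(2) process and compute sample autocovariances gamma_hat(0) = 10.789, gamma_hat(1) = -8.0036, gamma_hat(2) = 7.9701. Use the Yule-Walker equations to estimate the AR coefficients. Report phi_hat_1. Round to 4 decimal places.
\hat\phi_{1} = -0.4310

The Yule-Walker equations for an AR(p) process read, in matrix form,
  Gamma_p phi = r_p,   with   (Gamma_p)_{ij} = gamma(|i - j|),
                       (r_p)_i = gamma(i),   i,j = 1..p.
Substitute the sample gammas (Toeplitz matrix and right-hand side of size 2):
  Gamma_p = [[10.789, -8.0036], [-8.0036, 10.789]]
  r_p     = [-8.0036, 7.9701]
Written out:
  10.789 phi_1 - 8.0036 phi_2 = -8.0036
  -8.0036 phi_1 + 10.789 phi_2 = 7.9701
Solve by Cramer's rule:
  det = gamma(0)^2 - gamma(1)^2 = (10.789)^2 - (-8.0036)^2 = 116.402521 - 64.05761296 = 52.34490804
  phi_hat_1 = [gamma(1) gamma(0) - gamma(1) gamma(2)] / det = [(-8.0036)(10.789) - (-8.0036)(7.9701)] / 52.34490804 = -22.56134804 / 52.34490804 = -0.431
  phi_hat_2 = [gamma(0) gamma(2) - gamma(1)^2] / det = [(10.789)(7.9701) - (-8.0036)^2] / 52.34490804 = 21.93179594 / 52.34490804 = 0.419
So phi_hat = [-0.4310, 0.4190].
Therefore phi_hat_1 = -0.4310.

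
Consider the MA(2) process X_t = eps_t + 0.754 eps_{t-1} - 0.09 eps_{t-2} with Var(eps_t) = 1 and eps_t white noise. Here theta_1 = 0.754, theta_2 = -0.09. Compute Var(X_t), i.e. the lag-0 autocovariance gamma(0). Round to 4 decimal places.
\gamma(0) = 1.5766

For an MA(q) process X_t = eps_t + sum_i theta_i eps_{t-i} with
Var(eps_t) = sigma^2, the variance is
  gamma(0) = sigma^2 * (1 + sum_i theta_i^2).
  sum_i theta_i^2 = (0.754)^2 + (-0.09)^2 = 0.568516 + 0.0081 = 0.576616.
  gamma(0) = 1 * (1 + 0.576616) = 1 * 1.576616 = 1.576616, which rounds to 1.5766.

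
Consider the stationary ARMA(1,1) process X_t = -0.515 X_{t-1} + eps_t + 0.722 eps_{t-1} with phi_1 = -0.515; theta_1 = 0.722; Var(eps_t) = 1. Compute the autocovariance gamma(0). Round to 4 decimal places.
\gamma(0) = 1.0583

Multiply the model equation by X_{t-k} and take expectations. With theta_0 = psi_0 = 1 and psi_j the MA(infinity) weights, this gives
  gamma(k) - sum_i phi_i gamma(k-i) = c_k,
  c_k = sigma^2 * sum_{j=k..q} theta_j psi_{j-k}   (c_k = 0 for k > q),
using gamma(-m) = gamma(m).
psi-weights needed (psi_j = theta_j + sum_i phi_i psi_{j-i}):
  psi_1 = theta_1 + phi_1 = 0.722 + (-0.515) = 0.207
Right-hand sides:
  c_0 = sigma^2 (1 + theta_1 psi_1) = 1 * (1 + (0.722)(0.207)) = 1 * 1.149454 = 1.149454
  c_1 = sigma^2 theta_1 = 1 * (0.722) = 0.722
  c_2 = 0
Equations for k = 0 and k = 1 (AR order 1):
  gamma(0) = phi_1 gamma(1) + c_0
  gamma(1) = phi_1 gamma(0) + c_1
Substituting the second into the first: gamma(0) (1 - phi_1^2) = c_0 + phi_1 c_1, so
  gamma(0) = (c_0 + phi_1 c_1) / (1 - phi_1^2) = (1.149454 + (-0.515)(0.722)) / (1 - (-0.515)^2) = 0.777624 / 0.734775 = 1.058316.
Therefore gamma(0) = 1.0583 (to 4 decimal places).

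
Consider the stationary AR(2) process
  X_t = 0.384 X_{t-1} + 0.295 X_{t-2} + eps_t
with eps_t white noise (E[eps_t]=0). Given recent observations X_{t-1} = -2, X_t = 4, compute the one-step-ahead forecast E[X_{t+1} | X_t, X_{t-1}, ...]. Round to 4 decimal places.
E[X_{t+1} \mid \mathcal F_t] = 0.9460

For an AR(p) model X_t = c + sum_i phi_i X_{t-i} + eps_t, the
one-step-ahead conditional mean is
  E[X_{t+1} | X_t, ...] = c + sum_i phi_i X_{t+1-i}.
Substitute known values:
  E[X_{t+1} | ...] = (0.384) * (4) + (0.295) * (-2)
                   = 0.9460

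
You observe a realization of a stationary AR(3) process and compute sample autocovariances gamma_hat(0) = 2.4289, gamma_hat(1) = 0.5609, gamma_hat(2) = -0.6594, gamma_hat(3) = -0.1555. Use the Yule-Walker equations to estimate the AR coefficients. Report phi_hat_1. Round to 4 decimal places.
\hat\phi_{1} = 0.3510

The Yule-Walker equations for an AR(p) process read, in matrix form,
  Gamma_p phi = r_p,   with   (Gamma_p)_{ij} = gamma(|i - j|),
                       (r_p)_i = gamma(i),   i,j = 1..p.
Substitute the sample gammas (Toeplitz matrix and right-hand side of size 3):
  Gamma_p = [[2.4289, 0.5609, -0.6594], [0.5609, 2.4289, 0.5609], [-0.6594, 0.5609, 2.4289]]
  r_p     = [0.5609, -0.6594, -0.1555]
Written out (R1..R3):
  (R1) 2.4289 phi_1 + 0.5609 phi_2 - 0.6594 phi_3 = 0.5609
  (R2) 0.5609 phi_1 + 2.4289 phi_2 + 0.5609 phi_3 = -0.6594
  (R3) -0.6594 phi_1 + 0.5609 phi_2 + 2.4289 phi_3 = -0.1555
Gaussian elimination:
  R2 <- R2 - (0.5609/2.4289) R1 = R2 - (0.230928) R1:  2.299373 phi_2 + 0.713174 phi_3 = -0.788927
  R3 <- R3 - (-0.6594/2.4289) R1 = R3 - (-0.271481) R1:  0.713174 phi_2 + 2.249885 phi_3 = -0.003226
  R3 <- R3 - (0.713174/2.299373) R2 = R3 - (0.31016) R2:  2.028687 phi_3 = 0.241467
Back-substitution:
  phi_hat_3 = 0.241467 / 2.028687 = 0.119026
  phi_hat_2 = (-0.788927 - (0.713174)(0.119026)) / 2.299373 = -0.380023
  phi_hat_1 = (0.5609 - (0.5609)(-0.380023) - (-0.6594)(0.119026)) / 2.4289 = 0.350999
So phi_hat = [0.3510, -0.3800, 0.1190].
Therefore phi_hat_1 = 0.3510.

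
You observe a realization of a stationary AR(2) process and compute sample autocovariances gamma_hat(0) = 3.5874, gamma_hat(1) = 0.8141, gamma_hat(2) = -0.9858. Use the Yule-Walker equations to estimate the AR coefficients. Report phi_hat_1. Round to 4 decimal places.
\hat\phi_{1} = 0.3050

The Yule-Walker equations for an AR(p) process read, in matrix form,
  Gamma_p phi = r_p,   with   (Gamma_p)_{ij} = gamma(|i - j|),
                       (r_p)_i = gamma(i),   i,j = 1..p.
Substitute the sample gammas (Toeplitz matrix and right-hand side of size 2):
  Gamma_p = [[3.5874, 0.8141], [0.8141, 3.5874]]
  r_p     = [0.8141, -0.9858]
Written out:
  3.5874 phi_1 + 0.8141 phi_2 = 0.8141
  0.8141 phi_1 + 3.5874 phi_2 = -0.9858
Solve by Cramer's rule:
  det = gamma(0)^2 - gamma(1)^2 = (3.5874)^2 - (0.8141)^2 = 12.86943876 - 0.66275881 = 12.20667995
  phi_hat_1 = [gamma(1) gamma(0) - gamma(1) gamma(2)] / det = [(0.8141)(3.5874) - (0.8141)(-0.9858)] / 12.20667995 = 3.72304212 / 12.20667995 = 0.305
  phi_hat_2 = [gamma(0) gamma(2) - gamma(1)^2] / det = [(3.5874)(-0.9858) - (0.8141)^2] / 12.20667995 = -4.19921773 / 12.20667995 = -0.344
So phi_hat = [0.3050, -0.3440].
Therefore phi_hat_1 = 0.3050.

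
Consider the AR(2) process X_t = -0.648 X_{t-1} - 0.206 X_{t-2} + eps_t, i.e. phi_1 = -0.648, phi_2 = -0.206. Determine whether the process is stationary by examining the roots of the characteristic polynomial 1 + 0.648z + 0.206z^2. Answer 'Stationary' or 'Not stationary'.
\text{Stationary}

The AR(p) characteristic polynomial is P(z) = 1 + 0.648z + 0.206z^2.
Stationarity requires all roots to lie outside the unit circle, i.e. |z| > 1 for every root.
Set 1 + (0.648) z + (0.206) z^2 = 0, i.e. a z^2 + b z + c = 0 with a = 0.206, b = 0.648, c = 1.
Discriminant D = b^2 - 4ac = (0.648)^2 - 4*(0.206)*1 = 0.419904 - (0.824) = -0.404096.
D < 0, so the roots are the complex-conjugate pair z = (-b +/- i sqrt(-D)) / (2a) = -1.5728 +/- 1.5429i.
For a conjugate pair |z|^2 = z * conj(z) = (product of roots) = c/a = 1/(0.206) = 4.854369, so |z| = sqrt(4.854369) = 2.2033 for both roots.
Moduli of all roots: 2.2033, 2.2033.
All moduli strictly greater than 1? Yes.
Verdict: Stationary.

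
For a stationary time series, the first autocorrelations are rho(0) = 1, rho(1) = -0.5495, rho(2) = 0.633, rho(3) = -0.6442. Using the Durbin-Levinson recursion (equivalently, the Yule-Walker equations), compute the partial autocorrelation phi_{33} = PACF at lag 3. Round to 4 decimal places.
\phi_{33} = -0.3710

The PACF at lag k is phi_{kk}, the last component of the solution
to the Yule-Walker system G_k phi = r_k where
  (G_k)_{ij} = rho(|i - j|), (r_k)_i = rho(i), i,j = 1..k.
Equivalently, Durbin-Levinson gives phi_{kk} iteratively:
  phi_{11} = rho(1)
  phi_{kk} = [rho(k) - sum_{j=1..k-1} phi_{k-1,j} rho(k-j)]
            / [1 - sum_{j=1..k-1} phi_{k-1,j} rho(j)],
  phi_{k,j} = phi_{k-1,j} - phi_{kk} phi_{k-1,k-j},  j = 1..k-1.
Step k = 1:
  phi_11 = rho(1) = -0.5495.
Step k = 2:
  phi_22 = [rho(2) - phi_11 rho(1)] / [1 - phi_11 rho(1)] = [0.633 - (-0.5495)(-0.5495)] / [1 - (-0.5495)(-0.5495)]
         = 0.33104975 / 0.69804975 = 0.47425.
  Update: phi_21 = phi_11 - phi_22 phi_11 = -0.5495 - (0.47425)(-0.5495) = -0.2889.
Step k = 3:
  phi_33 = [rho(3) - phi_21 rho(2) - phi_22 rho(1)] / [1 - phi_21 rho(1) - phi_22 rho(2)]
    numerator   = -0.6442 - (-0.2889)(0.633) - (0.47425)(-0.5495) = -0.20072626
    denominator = 1 - (-0.2889)(-0.5495) - (0.47425)(0.633) = 0.54104957
  phi_33 = -0.20072626 / 0.54104957 = -0.371.
Therefore phi_{33} = -0.3710.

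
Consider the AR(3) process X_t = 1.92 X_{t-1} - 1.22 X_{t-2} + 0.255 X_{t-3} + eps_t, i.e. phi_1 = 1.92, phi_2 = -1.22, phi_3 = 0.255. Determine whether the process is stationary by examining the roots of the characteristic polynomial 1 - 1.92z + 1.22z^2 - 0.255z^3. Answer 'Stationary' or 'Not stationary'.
\text{Stationary}

The AR(p) characteristic polynomial is P(z) = 1 - 1.92z + 1.22z^2 - 0.255z^3.
Stationarity requires all roots to lie outside the unit circle, i.e. |z| > 1 for every root.
Degree 3: look for a simple real root z0 first, then factor out (1 - z/z0) and solve the remaining quadratic.
Testing z0 = 2: P(2) = 1 + (-1.92)(2) + (1.22)(2)^2 + (-0.255)(2)^3
  = 1 + (-3.84) + (4.88) + (-2.04) = 0.  So z_0 = 2 is a root, |z_0| = 2.
Divide out the factor (1 - 0.5 z) = (1 - z/z0) (since 1/z0 = 0.5):
  P(z) = (1 - 0.5 z)(1 + (-1.42) z + (0.51) z^2)
  [check: z-coef -1.42 - (0.5) = -1.92; z^2-coef 0.51 - (0.5)(-1.42) = 1.22; z^3-coef -(0.5)(0.51) = -0.255.]
Remaining roots from the quadratic factor 1 + (-1.42) z + (0.51) z^2:
  Set 1 + (-1.42) z + (0.51) z^2 = 0, i.e. a z^2 + b z + c = 0 with a = 0.51, b = -1.42, c = 1.
  Discriminant D = b^2 - 4ac = (-1.42)^2 - 4*(0.51)*1 = 2.0164 - (2.04) = -0.0236.
  D < 0, so the roots are the complex-conjugate pair z = (-b +/- i sqrt(-D)) / (2a) = 1.3922 +/- 0.1506i.
  For a conjugate pair |z|^2 = z * conj(z) = (product of roots) = c/a = 1/(0.51) = 1.960784, so |z| = sqrt(1.960784) = 1.4003 for both roots.
Moduli of all roots: 2.0000, 1.4003, 1.4003.
All moduli strictly greater than 1? Yes.
Verdict: Stationary.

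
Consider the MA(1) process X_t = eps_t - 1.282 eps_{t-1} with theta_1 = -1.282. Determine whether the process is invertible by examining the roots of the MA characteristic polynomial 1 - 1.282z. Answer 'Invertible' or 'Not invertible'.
\text{Not invertible}

The MA(q) characteristic polynomial is P(z) = 1 - 1.282z.
Invertibility requires all roots to lie outside the unit circle, i.e. |z| > 1 for every root.
This is linear in z: 1 + (-1.282) z = 0  =>  z = -1/(-1.282) = 0.780031,  |z| = 0.780031.
Moduli of all roots: 0.7800.
All moduli strictly greater than 1? No.
Verdict: Not invertible.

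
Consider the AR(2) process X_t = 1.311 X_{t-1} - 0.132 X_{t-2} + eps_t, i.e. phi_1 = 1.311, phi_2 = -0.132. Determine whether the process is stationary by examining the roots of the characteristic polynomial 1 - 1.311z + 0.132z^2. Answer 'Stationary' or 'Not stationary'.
\text{Not stationary}

The AR(p) characteristic polynomial is P(z) = 1 - 1.311z + 0.132z^2.
Stationarity requires all roots to lie outside the unit circle, i.e. |z| > 1 for every root.
Set 1 + (-1.311) z + (0.132) z^2 = 0, i.e. a z^2 + b z + c = 0 with a = 0.132, b = -1.311, c = 1.
Discriminant D = b^2 - 4ac = (-1.311)^2 - 4*(0.132)*1 = 1.718721 - (0.528) = 1.190721.
D >= 0, so the roots are real: z = (-b +/- sqrt(D)) / (2a) = (1.311 +/- 1.091202) / (0.264).
  z_1 = (1.311 + 1.091202) / (0.264) = 9.0992,   |z_1| = 9.0992.
  z_2 = (1.311 - 1.091202) / (0.264) = 0.8326,   |z_2| = 0.8326.
Moduli of all roots: 9.0992, 0.8326.
All moduli strictly greater than 1? No.
Verdict: Not stationary.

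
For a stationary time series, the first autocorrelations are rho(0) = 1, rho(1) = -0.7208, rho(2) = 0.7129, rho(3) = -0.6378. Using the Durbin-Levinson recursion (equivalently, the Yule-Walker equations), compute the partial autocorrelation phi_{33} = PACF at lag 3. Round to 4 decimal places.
\phi_{33} = -0.1010

The PACF at lag k is phi_{kk}, the last component of the solution
to the Yule-Walker system G_k phi = r_k where
  (G_k)_{ij} = rho(|i - j|), (r_k)_i = rho(i), i,j = 1..k.
Equivalently, Durbin-Levinson gives phi_{kk} iteratively:
  phi_{11} = rho(1)
  phi_{kk} = [rho(k) - sum_{j=1..k-1} phi_{k-1,j} rho(k-j)]
            / [1 - sum_{j=1..k-1} phi_{k-1,j} rho(j)],
  phi_{k,j} = phi_{k-1,j} - phi_{kk} phi_{k-1,k-j},  j = 1..k-1.
Step k = 1:
  phi_11 = rho(1) = -0.7208.
Step k = 2:
  phi_22 = [rho(2) - phi_11 rho(1)] / [1 - phi_11 rho(1)] = [0.7129 - (-0.7208)(-0.7208)] / [1 - (-0.7208)(-0.7208)]
         = 0.19334736 / 0.48044736 = 0.402432.
  Update: phi_21 = phi_11 - phi_22 phi_11 = -0.7208 - (0.402432)(-0.7208) = -0.430727.
Step k = 3:
  phi_33 = [rho(3) - phi_21 rho(2) - phi_22 rho(1)] / [1 - phi_21 rho(1) - phi_22 rho(2)]
    numerator   = -0.6378 - (-0.430727)(0.7129) - (0.402432)(-0.7208) = -0.04066174
    denominator = 1 - (-0.430727)(-0.7208) - (0.402432)(0.7129) = 0.40263821
  phi_33 = -0.04066174 / 0.40263821 = -0.101.
Therefore phi_{33} = -0.1010.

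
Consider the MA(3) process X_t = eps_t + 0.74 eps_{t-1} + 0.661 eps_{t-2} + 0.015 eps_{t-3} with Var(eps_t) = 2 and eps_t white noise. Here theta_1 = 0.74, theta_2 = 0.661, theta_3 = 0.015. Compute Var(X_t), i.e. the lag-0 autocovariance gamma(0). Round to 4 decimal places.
\gamma(0) = 3.9695

For an MA(q) process X_t = eps_t + sum_i theta_i eps_{t-i} with
Var(eps_t) = sigma^2, the variance is
  gamma(0) = sigma^2 * (1 + sum_i theta_i^2).
  sum_i theta_i^2 = (0.74)^2 + (0.661)^2 + (0.015)^2 = 0.5476 + 0.436921 + 0.000225 = 0.984746.
  gamma(0) = 2 * (1 + 0.984746) = 2 * 1.984746 = 3.969492, which rounds to 3.9695.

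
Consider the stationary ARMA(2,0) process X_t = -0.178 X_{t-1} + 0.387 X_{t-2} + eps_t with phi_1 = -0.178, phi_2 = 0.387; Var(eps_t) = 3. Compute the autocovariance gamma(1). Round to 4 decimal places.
\gamma(1) = -1.1189

Multiply the model equation by X_{t-k} and take expectations. With theta_0 = psi_0 = 1 and psi_j the MA(infinity) weights, this gives
  gamma(k) - sum_i phi_i gamma(k-i) = c_k,
  c_k = sigma^2 * sum_{j=k..q} theta_j psi_{j-k}   (c_k = 0 for k > q),
using gamma(-m) = gamma(m).
Pure AR (q = 0): c_0 = sigma^2 = 3, c_k = 0 for k >= 1.
Equations for k = 0, 1, 2 (AR order 2, c_2 = 0):
  (E0) gamma(0) = phi_1 gamma(1) + phi_2 gamma(2) + c_0
  (E1) gamma(1) = phi_1 gamma(0) + phi_2 gamma(1) + c_1
  (E2) gamma(2) = phi_1 gamma(1) + phi_2 gamma(0)
From (E1): gamma(1) = A gamma(0) + B with
  A = phi_1 / (1 - phi_2) = -0.178 / 0.613 = -0.290375,   B = c_1 / (1 - phi_2) = 0 / 0.613 = 0.
Insert (E2) into (E0): gamma(0) (1 - phi_2^2) = phi_1 (1 + phi_2) gamma(1) + c_0.
  phi_1 (1 + phi_2) = (-0.178)(1.387) = -0.246886,   1 - phi_2^2 = 0.850231.
Replace gamma(1) by A gamma(0) + B and collect gamma(0):
  gamma(0) [0.850231 - (-0.246886)(-0.290375)] = c_0 = 3
  gamma(0) * 0.778541 = 3
  gamma(0) = 3 / 0.778541 = 3.853359.
  gamma(1) = A gamma(0) = (-0.290375)(3.853359) = -1.11892.
Therefore gamma(1) = -1.1189 (to 4 decimal places).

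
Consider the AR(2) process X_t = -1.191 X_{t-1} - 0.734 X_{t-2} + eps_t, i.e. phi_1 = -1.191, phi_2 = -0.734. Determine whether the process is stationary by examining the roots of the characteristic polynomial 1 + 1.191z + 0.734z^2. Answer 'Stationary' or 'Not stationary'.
\text{Stationary}

The AR(p) characteristic polynomial is P(z) = 1 + 1.191z + 0.734z^2.
Stationarity requires all roots to lie outside the unit circle, i.e. |z| > 1 for every root.
Set 1 + (1.191) z + (0.734) z^2 = 0, i.e. a z^2 + b z + c = 0 with a = 0.734, b = 1.191, c = 1.
Discriminant D = b^2 - 4ac = (1.191)^2 - 4*(0.734)*1 = 1.418481 - (2.936) = -1.517519.
D < 0, so the roots are the complex-conjugate pair z = (-b +/- i sqrt(-D)) / (2a) = -0.8113 +/- 0.8392i.
For a conjugate pair |z|^2 = z * conj(z) = (product of roots) = c/a = 1/(0.734) = 1.362398, so |z| = sqrt(1.362398) = 1.1672 for both roots.
Moduli of all roots: 1.1672, 1.1672.
All moduli strictly greater than 1? Yes.
Verdict: Stationary.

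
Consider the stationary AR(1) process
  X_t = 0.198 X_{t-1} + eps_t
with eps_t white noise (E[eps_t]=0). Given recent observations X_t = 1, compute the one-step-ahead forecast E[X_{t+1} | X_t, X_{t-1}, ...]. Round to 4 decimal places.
E[X_{t+1} \mid \mathcal F_t] = 0.1980

For an AR(p) model X_t = c + sum_i phi_i X_{t-i} + eps_t, the
one-step-ahead conditional mean is
  E[X_{t+1} | X_t, ...] = c + sum_i phi_i X_{t+1-i}.
Substitute known values:
  E[X_{t+1} | ...] = (0.198) * (1)
                   = 0.1980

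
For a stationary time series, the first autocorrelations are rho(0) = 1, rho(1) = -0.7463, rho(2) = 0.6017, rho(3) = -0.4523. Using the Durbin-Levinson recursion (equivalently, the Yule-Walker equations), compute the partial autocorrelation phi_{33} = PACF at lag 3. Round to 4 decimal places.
\phi_{33} = 0.0610

The PACF at lag k is phi_{kk}, the last component of the solution
to the Yule-Walker system G_k phi = r_k where
  (G_k)_{ij} = rho(|i - j|), (r_k)_i = rho(i), i,j = 1..k.
Equivalently, Durbin-Levinson gives phi_{kk} iteratively:
  phi_{11} = rho(1)
  phi_{kk} = [rho(k) - sum_{j=1..k-1} phi_{k-1,j} rho(k-j)]
            / [1 - sum_{j=1..k-1} phi_{k-1,j} rho(j)],
  phi_{k,j} = phi_{k-1,j} - phi_{kk} phi_{k-1,k-j},  j = 1..k-1.
Step k = 1:
  phi_11 = rho(1) = -0.7463.
Step k = 2:
  phi_22 = [rho(2) - phi_11 rho(1)] / [1 - phi_11 rho(1)] = [0.6017 - (-0.7463)(-0.7463)] / [1 - (-0.7463)(-0.7463)]
         = 0.04473631 / 0.44303631 = 0.100977.
  Update: phi_21 = phi_11 - phi_22 phi_11 = -0.7463 - (0.100977)(-0.7463) = -0.670941.
Step k = 3:
  phi_33 = [rho(3) - phi_21 rho(2) - phi_22 rho(1)] / [1 - phi_21 rho(1) - phi_22 rho(2)]
    numerator   = -0.4523 - (-0.670941)(0.6017) - (0.100977)(-0.7463) = 0.02676414
    denominator = 1 - (-0.670941)(-0.7463) - (0.100977)(0.6017) = 0.43851899
  phi_33 = 0.02676414 / 0.43851899 = 0.061.
Therefore phi_{33} = 0.0610.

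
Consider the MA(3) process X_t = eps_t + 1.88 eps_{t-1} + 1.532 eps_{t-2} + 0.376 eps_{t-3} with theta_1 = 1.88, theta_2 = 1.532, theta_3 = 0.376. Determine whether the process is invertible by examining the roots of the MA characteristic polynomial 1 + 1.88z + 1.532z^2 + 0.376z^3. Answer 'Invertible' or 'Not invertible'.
\text{Invertible}

The MA(q) characteristic polynomial is P(z) = 1 + 1.88z + 1.532z^2 + 0.376z^3.
Invertibility requires all roots to lie outside the unit circle, i.e. |z| > 1 for every root.
Degree 3: look for a simple real root z0 first, then factor out (1 - z/z0) and solve the remaining quadratic.
Testing z0 = -2.5: P(-2.5) = 1 + (1.88)(-2.5) + (1.532)(-2.5)^2 + (0.376)(-2.5)^3
  = 1 + (-4.7) + (9.575) + (-5.875) = 0.  So z_0 = -2.5 is a root, |z_0| = 2.5.
Divide out the factor (1 + 0.4 z) = (1 - z/z0) (since 1/z0 = -0.4):
  P(z) = (1 + 0.4 z)(1 + (1.48) z + (0.94) z^2)
  [check: z-coef 1.48 - (-0.4) = 1.88; z^2-coef 0.94 - (-0.4)(1.48) = 1.532; z^3-coef -(-0.4)(0.94) = 0.376.]
Remaining roots from the quadratic factor 1 + (1.48) z + (0.94) z^2:
  Set 1 + (1.48) z + (0.94) z^2 = 0, i.e. a z^2 + b z + c = 0 with a = 0.94, b = 1.48, c = 1.
  Discriminant D = b^2 - 4ac = (1.48)^2 - 4*(0.94)*1 = 2.1904 - (3.76) = -1.5696.
  D < 0, so the roots are the complex-conjugate pair z = (-b +/- i sqrt(-D)) / (2a) = -0.7872 +/- 0.6664i.
  For a conjugate pair |z|^2 = z * conj(z) = (product of roots) = c/a = 1/(0.94) = 1.06383, so |z| = sqrt(1.06383) = 1.0314 for both roots.
Moduli of all roots: 2.5000, 1.0314, 1.0314.
All moduli strictly greater than 1? Yes.
Verdict: Invertible.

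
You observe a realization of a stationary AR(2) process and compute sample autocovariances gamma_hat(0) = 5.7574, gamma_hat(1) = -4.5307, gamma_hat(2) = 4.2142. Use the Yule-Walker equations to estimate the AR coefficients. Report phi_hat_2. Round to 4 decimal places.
\hat\phi_{2} = 0.2960

The Yule-Walker equations for an AR(p) process read, in matrix form,
  Gamma_p phi = r_p,   with   (Gamma_p)_{ij} = gamma(|i - j|),
                       (r_p)_i = gamma(i),   i,j = 1..p.
Substitute the sample gammas (Toeplitz matrix and right-hand side of size 2):
  Gamma_p = [[5.7574, -4.5307], [-4.5307, 5.7574]]
  r_p     = [-4.5307, 4.2142]
Written out:
  5.7574 phi_1 - 4.5307 phi_2 = -4.5307
  -4.5307 phi_1 + 5.7574 phi_2 = 4.2142
Solve by Cramer's rule:
  det = gamma(0)^2 - gamma(1)^2 = (5.7574)^2 - (-4.5307)^2 = 33.14765476 - 20.52724249 = 12.62041227
  phi_hat_1 = [gamma(1) gamma(0) - gamma(1) gamma(2)] / det = [(-4.5307)(5.7574) - (-4.5307)(4.2142)] / 12.62041227 = -6.99177624 / 12.62041227 = -0.554
  phi_hat_2 = [gamma(0) gamma(2) - gamma(1)^2] / det = [(5.7574)(4.2142) - (-4.5307)^2] / 12.62041227 = 3.73559259 / 12.62041227 = 0.296
So phi_hat = [-0.5540, 0.2960].
Therefore phi_hat_2 = 0.2960.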